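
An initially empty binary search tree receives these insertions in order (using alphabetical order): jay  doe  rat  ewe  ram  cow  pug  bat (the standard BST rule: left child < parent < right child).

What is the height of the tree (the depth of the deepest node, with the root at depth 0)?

Insert jay: tree is empty, so jay becomes the root.
Insert doe: doe < jay → go left. Place as left child of jay.
Insert rat: rat > jay → go right. Place as right child of jay.
Insert ewe: ewe < jay → go left; ewe > doe → go right. Place as right child of doe.
Insert ram: ram > jay → go right; ram < rat → go left. Place as left child of rat.
Insert cow: cow < jay → go left; cow < doe → go left. Place as left child of doe.
Insert pug: pug > jay → go right; pug < rat → go left; pug < ram → go left. Place as left child of ram.
Insert bat: bat < jay → go left; bat < doe → go left; bat < cow → go left. Place as left child of cow.

The deepest node is pug at depth 3.

3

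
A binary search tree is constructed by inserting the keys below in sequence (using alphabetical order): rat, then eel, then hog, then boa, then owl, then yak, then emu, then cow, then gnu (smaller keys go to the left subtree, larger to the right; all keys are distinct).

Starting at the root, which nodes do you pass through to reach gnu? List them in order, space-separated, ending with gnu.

rat: root
eel: left child of rat (depth 1)
hog: right child of eel (depth 2)
boa: left child of eel (depth 2)
owl: right child of hog (depth 3)
yak: right child of rat (depth 1)
emu: left child of hog (depth 3)
cow: right child of boa (depth 3)
gnu: right child of emu (depth 4)

rat eel hog emu gnu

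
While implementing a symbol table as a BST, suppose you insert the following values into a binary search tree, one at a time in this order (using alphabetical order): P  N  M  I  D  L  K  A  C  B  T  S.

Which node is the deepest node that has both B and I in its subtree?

P: root
N: left child of P (depth 1)
M: left child of N (depth 2)
I: left child of M (depth 3)
D: left child of I (depth 4)
L: right child of I (depth 4)
K: left child of L (depth 5)
A: left child of D (depth 5)
C: right child of A (depth 6)
B: left child of C (depth 7)
T: right child of P (depth 1)
S: left child of T (depth 2)

Path to B: P → N → M → I → D → A → C → B
Path to I: P → N → M → I
I lies on both paths and is an ancestor of the other node.

I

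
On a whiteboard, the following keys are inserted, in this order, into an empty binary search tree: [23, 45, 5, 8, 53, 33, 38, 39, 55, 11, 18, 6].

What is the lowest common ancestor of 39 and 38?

23: root
45: right child of 23 (depth 1)
5: left child of 23 (depth 1)
8: right child of 5 (depth 2)
53: right child of 45 (depth 2)
33: left child of 45 (depth 2)
38: right child of 33 (depth 3)
39: right child of 38 (depth 4)
55: right child of 53 (depth 3)
11: right child of 8 (depth 3)
18: right child of 11 (depth 4)
6: left child of 8 (depth 3)

Path to 39: 23 → 45 → 33 → 38 → 39
Path to 38: 23 → 45 → 33 → 38
38 lies on both paths and is an ancestor of the other node.

38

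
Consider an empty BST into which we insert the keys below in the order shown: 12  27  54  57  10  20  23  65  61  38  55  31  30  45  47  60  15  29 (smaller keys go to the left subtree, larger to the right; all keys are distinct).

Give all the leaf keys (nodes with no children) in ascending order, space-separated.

10 15 23 29 47 55 60

Insert 12: tree is empty, so 12 becomes the root.
Insert 27: 27 > 12 → go right. Place as right child of 12.
Insert 54: 54 > 12 → go right; 54 > 27 → go right. Place as right child of 27.
Insert 57: 57 > 12 → go right; 57 > 27 → go right; 57 > 54 → go right. Place as right child of 54.
Insert 10: 10 < 12 → go left. Place as left child of 12.
Insert 20: 20 > 12 → go right; 20 < 27 → go left. Place as left child of 27.
Insert 23: 23 > 12 → go right; 23 < 27 → go left; 23 > 20 → go right. Place as right child of 20.
Insert 65: 65 > 12 → go right; 65 > 27 → go right; 65 > 54 → go right; 65 > 57 → go right. Place as right child of 57.
Insert 61: 61 > 12 → go right; 61 > 27 → go right; 61 > 54 → go right; 61 > 57 → go right; 61 < 65 → go left. Place as left child of 65.
Insert 38: 38 > 12 → go right; 38 > 27 → go right; 38 < 54 → go left. Place as left child of 54.
Insert 55: 55 > 12 → go right; 55 > 27 → go right; 55 > 54 → go right; 55 < 57 → go left. Place as left child of 57.
Insert 31: 31 > 12 → go right; 31 > 27 → go right; 31 < 54 → go left; 31 < 38 → go left. Place as left child of 38.
Insert 30: 30 > 12 → go right; 30 > 27 → go right; 30 < 54 → go left; 30 < 38 → go left; 30 < 31 → go left. Place as left child of 31.
Insert 45: 45 > 12 → go right; 45 > 27 → go right; 45 < 54 → go left; 45 > 38 → go right. Place as right child of 38.
Insert 47: 47 > 12 → go right; 47 > 27 → go right; 47 < 54 → go left; 47 > 38 → go right; 47 > 45 → go right. Place as right child of 45.
Insert 60: 60 > 12 → go right; 60 > 27 → go right; 60 > 54 → go right; 60 > 57 → go right; 60 < 65 → go left; 60 < 61 → go left. Place as left child of 61.
Insert 15: 15 > 12 → go right; 15 < 27 → go left; 15 < 20 → go left. Place as left child of 20.
Insert 29: 29 > 12 → go right; 29 > 27 → go right; 29 < 54 → go left; 29 < 38 → go left; 29 < 31 → go left; 29 < 30 → go left. Place as left child of 30.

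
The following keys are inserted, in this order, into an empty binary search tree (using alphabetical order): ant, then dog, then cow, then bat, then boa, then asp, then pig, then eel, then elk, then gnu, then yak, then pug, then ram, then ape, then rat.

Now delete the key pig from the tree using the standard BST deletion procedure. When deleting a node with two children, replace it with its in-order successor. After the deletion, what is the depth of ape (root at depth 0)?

5

Resulting structure (node: left, right):
  ant: L=–, R=dog
  dog: L=cow, R=pig
  cow: L=bat, R=–
  bat: L=asp, R=boa
  boa: L=–, R=–
  asp: L=ape, R=–
  pig: L=eel, R=yak
  eel: L=–, R=elk
  elk: L=–, R=gnu
  gnu: L=–, R=–
  yak: L=pug, R=–
  pug: L=–, R=ram
  ram: L=–, R=rat
  ape: L=–, R=–
  rat: L=–, R=–

Delete pig (two children — replace with in-order successor).
After deletion, path to ape: ant → dog → cow → bat → asp → ape.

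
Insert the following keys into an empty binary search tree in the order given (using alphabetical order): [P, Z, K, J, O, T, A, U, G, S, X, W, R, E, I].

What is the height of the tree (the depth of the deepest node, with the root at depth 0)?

Insert P: tree is empty, so P becomes the root.
Insert Z: Z > P → go right. Place as right child of P.
Insert K: K < P → go left. Place as left child of P.
Insert J: J < P → go left; J < K → go left. Place as left child of K.
Insert O: O < P → go left; O > K → go right. Place as right child of K.
Insert T: T > P → go right; T < Z → go left. Place as left child of Z.
Insert A: A < P → go left; A < K → go left; A < J → go left. Place as left child of J.
Insert U: U > P → go right; U < Z → go left; U > T → go right. Place as right child of T.
Insert G: G < P → go left; G < K → go left; G < J → go left; G > A → go right. Place as right child of A.
Insert S: S > P → go right; S < Z → go left; S < T → go left. Place as left child of T.
Insert X: X > P → go right; X < Z → go left; X > T → go right; X > U → go right. Place as right child of U.
Insert W: W > P → go right; W < Z → go left; W > T → go right; W > U → go right; W < X → go left. Place as left child of X.
Insert R: R > P → go right; R < Z → go left; R < T → go left; R < S → go left. Place as left child of S.
Insert E: E < P → go left; E < K → go left; E < J → go left; E > A → go right; E < G → go left. Place as left child of G.
Insert I: I < P → go left; I < K → go left; I < J → go left; I > A → go right; I > G → go right. Place as right child of G.

The deepest node is W at depth 5.

5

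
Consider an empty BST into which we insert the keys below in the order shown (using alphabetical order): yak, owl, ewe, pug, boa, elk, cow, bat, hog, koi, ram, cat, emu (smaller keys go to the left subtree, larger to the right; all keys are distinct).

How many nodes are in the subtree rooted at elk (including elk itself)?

yak: root
owl: left child of yak (depth 1)
ewe: left child of owl (depth 2)
pug: right child of owl (depth 2)
boa: left child of ewe (depth 3)
elk: right child of boa (depth 4)
cow: left child of elk (depth 5)
bat: left child of boa (depth 4)
hog: right child of ewe (depth 3)
koi: right child of hog (depth 4)
ram: right child of pug (depth 3)
cat: left child of cow (depth 6)
emu: right child of elk (depth 5)

Subtree rooted at elk contains: elk, cow, cat, emu — 4 nodes.

4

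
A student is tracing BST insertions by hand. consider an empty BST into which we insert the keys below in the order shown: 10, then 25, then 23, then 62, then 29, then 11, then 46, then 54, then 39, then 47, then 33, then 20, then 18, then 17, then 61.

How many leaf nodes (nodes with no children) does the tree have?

10: root
25: right child of 10 (depth 1)
23: left child of 25 (depth 2)
62: right child of 25 (depth 2)
29: left child of 62 (depth 3)
11: left child of 23 (depth 3)
46: right child of 29 (depth 4)
54: right child of 46 (depth 5)
39: left child of 46 (depth 5)
47: left child of 54 (depth 6)
33: left child of 39 (depth 6)
20: right child of 11 (depth 4)
18: left child of 20 (depth 5)
17: left child of 18 (depth 6)
61: right child of 54 (depth 6)

Leaves: 17, 33, 47, 61 — 4 in total.

4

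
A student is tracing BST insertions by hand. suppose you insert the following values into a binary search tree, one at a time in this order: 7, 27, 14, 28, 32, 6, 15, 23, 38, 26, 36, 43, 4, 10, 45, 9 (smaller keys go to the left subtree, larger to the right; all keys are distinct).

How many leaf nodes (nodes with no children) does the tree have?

Insert 7: tree is empty, so 7 becomes the root.
Insert 27: 27 > 7 → go right. Place as right child of 7.
Insert 14: 14 > 7 → go right; 14 < 27 → go left. Place as left child of 27.
Insert 28: 28 > 7 → go right; 28 > 27 → go right. Place as right child of 27.
Insert 32: 32 > 7 → go right; 32 > 27 → go right; 32 > 28 → go right. Place as right child of 28.
Insert 6: 6 < 7 → go left. Place as left child of 7.
Insert 15: 15 > 7 → go right; 15 < 27 → go left; 15 > 14 → go right. Place as right child of 14.
Insert 23: 23 > 7 → go right; 23 < 27 → go left; 23 > 14 → go right; 23 > 15 → go right. Place as right child of 15.
Insert 38: 38 > 7 → go right; 38 > 27 → go right; 38 > 28 → go right; 38 > 32 → go right. Place as right child of 32.
Insert 26: 26 > 7 → go right; 26 < 27 → go left; 26 > 14 → go right; 26 > 15 → go right; 26 > 23 → go right. Place as right child of 23.
Insert 36: 36 > 7 → go right; 36 > 27 → go right; 36 > 28 → go right; 36 > 32 → go right; 36 < 38 → go left. Place as left child of 38.
Insert 43: 43 > 7 → go right; 43 > 27 → go right; 43 > 28 → go right; 43 > 32 → go right; 43 > 38 → go right. Place as right child of 38.
Insert 4: 4 < 7 → go left; 4 < 6 → go left. Place as left child of 6.
Insert 10: 10 > 7 → go right; 10 < 27 → go left; 10 < 14 → go left. Place as left child of 14.
Insert 45: 45 > 7 → go right; 45 > 27 → go right; 45 > 28 → go right; 45 > 32 → go right; 45 > 38 → go right; 45 > 43 → go right. Place as right child of 43.
Insert 9: 9 > 7 → go right; 9 < 27 → go left; 9 < 14 → go left; 9 < 10 → go left. Place as left child of 10.

Leaves: 4, 9, 26, 36, 45 — 5 in total.

5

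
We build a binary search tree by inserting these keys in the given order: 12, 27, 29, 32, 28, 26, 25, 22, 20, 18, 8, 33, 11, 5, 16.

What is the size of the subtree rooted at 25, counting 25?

5

Insert 12: tree is empty, so 12 becomes the root.
Insert 27: 27 > 12 → go right. Place as right child of 12.
Insert 29: 29 > 12 → go right; 29 > 27 → go right. Place as right child of 27.
Insert 32: 32 > 12 → go right; 32 > 27 → go right; 32 > 29 → go right. Place as right child of 29.
Insert 28: 28 > 12 → go right; 28 > 27 → go right; 28 < 29 → go left. Place as left child of 29.
Insert 26: 26 > 12 → go right; 26 < 27 → go left. Place as left child of 27.
Insert 25: 25 > 12 → go right; 25 < 27 → go left; 25 < 26 → go left. Place as left child of 26.
Insert 22: 22 > 12 → go right; 22 < 27 → go left; 22 < 26 → go left; 22 < 25 → go left. Place as left child of 25.
Insert 20: 20 > 12 → go right; 20 < 27 → go left; 20 < 26 → go left; 20 < 25 → go left; 20 < 22 → go left. Place as left child of 22.
Insert 18: 18 > 12 → go right; 18 < 27 → go left; 18 < 26 → go left; 18 < 25 → go left; 18 < 22 → go left; 18 < 20 → go left. Place as left child of 20.
Insert 8: 8 < 12 → go left. Place as left child of 12.
Insert 33: 33 > 12 → go right; 33 > 27 → go right; 33 > 29 → go right; 33 > 32 → go right. Place as right child of 32.
Insert 11: 11 < 12 → go left; 11 > 8 → go right. Place as right child of 8.
Insert 5: 5 < 12 → go left; 5 < 8 → go left. Place as left child of 8.
Insert 16: 16 > 12 → go right; 16 < 27 → go left; 16 < 26 → go left; 16 < 25 → go left; 16 < 22 → go left; 16 < 20 → go left; 16 < 18 → go left. Place as left child of 18.

Subtree rooted at 25 contains: 25, 22, 20, 18, 16 — 5 nodes.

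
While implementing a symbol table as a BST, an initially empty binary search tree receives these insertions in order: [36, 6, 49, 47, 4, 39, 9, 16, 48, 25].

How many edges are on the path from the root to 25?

4

36: root
6: left child of 36 (depth 1)
49: right child of 36 (depth 1)
47: left child of 49 (depth 2)
4: left child of 6 (depth 2)
39: left child of 47 (depth 3)
9: right child of 6 (depth 2)
16: right child of 9 (depth 3)
48: right child of 47 (depth 3)
25: right child of 16 (depth 4)

Path to 25: 36 → 6 → 9 → 16 → 25, which is 4 edges.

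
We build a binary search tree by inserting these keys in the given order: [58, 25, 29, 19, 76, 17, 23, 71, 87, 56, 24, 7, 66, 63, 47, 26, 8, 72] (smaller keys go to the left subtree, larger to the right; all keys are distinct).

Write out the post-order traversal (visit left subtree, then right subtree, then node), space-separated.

8 7 17 24 23 19 26 47 56 29 25 63 66 72 71 87 76 58

58: root
25: left child of 58 (depth 1)
29: right child of 25 (depth 2)
19: left child of 25 (depth 2)
76: right child of 58 (depth 1)
17: left child of 19 (depth 3)
23: right child of 19 (depth 3)
71: left child of 76 (depth 2)
87: right child of 76 (depth 2)
56: right child of 29 (depth 3)
24: right child of 23 (depth 4)
7: left child of 17 (depth 4)
66: left child of 71 (depth 3)
63: left child of 66 (depth 4)
47: left child of 56 (depth 4)
26: left child of 29 (depth 3)
8: right child of 7 (depth 5)
72: right child of 71 (depth 3)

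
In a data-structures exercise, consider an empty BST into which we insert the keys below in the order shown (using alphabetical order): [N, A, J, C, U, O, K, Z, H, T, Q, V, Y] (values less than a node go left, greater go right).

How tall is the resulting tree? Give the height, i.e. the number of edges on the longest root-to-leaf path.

Insert N: tree is empty, so N becomes the root.
Insert A: A < N → go left. Place as left child of N.
Insert J: J < N → go left; J > A → go right. Place as right child of A.
Insert C: C < N → go left; C > A → go right; C < J → go left. Place as left child of J.
Insert U: U > N → go right. Place as right child of N.
Insert O: O > N → go right; O < U → go left. Place as left child of U.
Insert K: K < N → go left; K > A → go right; K > J → go right. Place as right child of J.
Insert Z: Z > N → go right; Z > U → go right. Place as right child of U.
Insert H: H < N → go left; H > A → go right; H < J → go left; H > C → go right. Place as right child of C.
Insert T: T > N → go right; T < U → go left; T > O → go right. Place as right child of O.
Insert Q: Q > N → go right; Q < U → go left; Q > O → go right; Q < T → go left. Place as left child of T.
Insert V: V > N → go right; V > U → go right; V < Z → go left. Place as left child of Z.
Insert Y: Y > N → go right; Y > U → go right; Y < Z → go left; Y > V → go right. Place as right child of V.

The deepest node is H at depth 4.

4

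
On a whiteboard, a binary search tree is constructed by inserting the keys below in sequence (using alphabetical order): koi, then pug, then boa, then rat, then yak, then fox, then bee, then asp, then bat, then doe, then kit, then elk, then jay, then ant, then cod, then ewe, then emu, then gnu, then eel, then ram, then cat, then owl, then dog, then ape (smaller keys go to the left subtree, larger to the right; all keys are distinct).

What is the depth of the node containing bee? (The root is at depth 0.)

Insert koi: tree is empty, so koi becomes the root.
Insert pug: pug > koi → go right. Place as right child of koi.
Insert boa: boa < koi → go left. Place as left child of koi.
Insert rat: rat > koi → go right; rat > pug → go right. Place as right child of pug.
Insert yak: yak > koi → go right; yak > pug → go right; yak > rat → go right. Place as right child of rat.
Insert fox: fox < koi → go left; fox > boa → go right. Place as right child of boa.
Insert bee: bee < koi → go left; bee < boa → go left. Place as left child of boa.
Insert asp: asp < koi → go left; asp < boa → go left; asp < bee → go left. Place as left child of bee.
Insert bat: bat < koi → go left; bat < boa → go left; bat < bee → go left; bat > asp → go right. Place as right child of asp.
Insert doe: doe < koi → go left; doe > boa → go right; doe < fox → go left. Place as left child of fox.
Insert kit: kit < koi → go left; kit > boa → go right; kit > fox → go right. Place as right child of fox.
Insert elk: elk < koi → go left; elk > boa → go right; elk < fox → go left; elk > doe → go right. Place as right child of doe.
Insert jay: jay < koi → go left; jay > boa → go right; jay > fox → go right; jay < kit → go left. Place as left child of kit.
Insert ant: ant < koi → go left; ant < boa → go left; ant < bee → go left; ant < asp → go left. Place as left child of asp.
Insert cod: cod < koi → go left; cod > boa → go right; cod < fox → go left; cod < doe → go left. Place as left child of doe.
Insert ewe: ewe < koi → go left; ewe > boa → go right; ewe < fox → go left; ewe > doe → go right; ewe > elk → go right. Place as right child of elk.
Insert emu: emu < koi → go left; emu > boa → go right; emu < fox → go left; emu > doe → go right; emu > elk → go right; emu < ewe → go left. Place as left child of ewe.
Insert gnu: gnu < koi → go left; gnu > boa → go right; gnu > fox → go right; gnu < kit → go left; gnu < jay → go left. Place as left child of jay.
Insert eel: eel < koi → go left; eel > boa → go right; eel < fox → go left; eel > doe → go right; eel < elk → go left. Place as left child of elk.
Insert ram: ram > koi → go right; ram > pug → go right; ram < rat → go left. Place as left child of rat.
Insert cat: cat < koi → go left; cat > boa → go right; cat < fox → go left; cat < doe → go left; cat < cod → go left. Place as left child of cod.
Insert owl: owl > koi → go right; owl < pug → go left. Place as left child of pug.
Insert dog: dog < koi → go left; dog > boa → go right; dog < fox → go left; dog > doe → go right; dog < elk → go left; dog < eel → go left. Place as left child of eel.
Insert ape: ape < koi → go left; ape < boa → go left; ape < bee → go left; ape < asp → go left; ape > ant → go right. Place as right child of ant.

Path to bee: koi → boa → bee, which is 2 edges.

2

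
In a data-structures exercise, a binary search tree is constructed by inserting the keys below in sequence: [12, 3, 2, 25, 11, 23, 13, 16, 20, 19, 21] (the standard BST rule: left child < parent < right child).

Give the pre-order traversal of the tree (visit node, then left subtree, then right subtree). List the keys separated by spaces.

12 3 2 11 25 23 13 16 20 19 21

12: root
3: left child of 12 (depth 1)
2: left child of 3 (depth 2)
25: right child of 12 (depth 1)
11: right child of 3 (depth 2)
23: left child of 25 (depth 2)
13: left child of 23 (depth 3)
16: right child of 13 (depth 4)
20: right child of 16 (depth 5)
19: left child of 20 (depth 6)
21: right child of 20 (depth 6)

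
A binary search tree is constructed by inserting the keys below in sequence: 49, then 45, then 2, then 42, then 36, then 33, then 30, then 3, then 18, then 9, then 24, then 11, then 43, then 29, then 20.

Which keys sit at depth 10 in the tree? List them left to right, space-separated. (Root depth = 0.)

11 20 29

Insert 49: tree is empty, so 49 becomes the root.
Insert 45: 45 < 49 → go left. Place as left child of 49.
Insert 2: 2 < 49 → go left; 2 < 45 → go left. Place as left child of 45.
Insert 42: 42 < 49 → go left; 42 < 45 → go left; 42 > 2 → go right. Place as right child of 2.
Insert 36: 36 < 49 → go left; 36 < 45 → go left; 36 > 2 → go right; 36 < 42 → go left. Place as left child of 42.
Insert 33: 33 < 49 → go left; 33 < 45 → go left; 33 > 2 → go right; 33 < 42 → go left; 33 < 36 → go left. Place as left child of 36.
Insert 30: 30 < 49 → go left; 30 < 45 → go left; 30 > 2 → go right; 30 < 42 → go left; 30 < 36 → go left; 30 < 33 → go left. Place as left child of 33.
Insert 3: 3 < 49 → go left; 3 < 45 → go left; 3 > 2 → go right; 3 < 42 → go left; 3 < 36 → go left; 3 < 33 → go left; 3 < 30 → go left. Place as left child of 30.
Insert 18: 18 < 49 → go left; 18 < 45 → go left; 18 > 2 → go right; 18 < 42 → go left; 18 < 36 → go left; 18 < 33 → go left; 18 < 30 → go left; 18 > 3 → go right. Place as right child of 3.
Insert 9: 9 < 49 → go left; 9 < 45 → go left; 9 > 2 → go right; 9 < 42 → go left; 9 < 36 → go left; 9 < 33 → go left; 9 < 30 → go left; 9 > 3 → go right; 9 < 18 → go left. Place as left child of 18.
Insert 24: 24 < 49 → go left; 24 < 45 → go left; 24 > 2 → go right; 24 < 42 → go left; 24 < 36 → go left; 24 < 33 → go left; 24 < 30 → go left; 24 > 3 → go right; 24 > 18 → go right. Place as right child of 18.
Insert 11: 11 < 49 → go left; 11 < 45 → go left; 11 > 2 → go right; 11 < 42 → go left; 11 < 36 → go left; 11 < 33 → go left; 11 < 30 → go left; 11 > 3 → go right; 11 < 18 → go left; 11 > 9 → go right. Place as right child of 9.
Insert 43: 43 < 49 → go left; 43 < 45 → go left; 43 > 2 → go right; 43 > 42 → go right. Place as right child of 42.
Insert 29: 29 < 49 → go left; 29 < 45 → go left; 29 > 2 → go right; 29 < 42 → go left; 29 < 36 → go left; 29 < 33 → go left; 29 < 30 → go left; 29 > 3 → go right; 29 > 18 → go right; 29 > 24 → go right. Place as right child of 24.
Insert 20: 20 < 49 → go left; 20 < 45 → go left; 20 > 2 → go right; 20 < 42 → go left; 20 < 36 → go left; 20 < 33 → go left; 20 < 30 → go left; 20 > 3 → go right; 20 > 18 → go right; 20 < 24 → go left. Place as left child of 24.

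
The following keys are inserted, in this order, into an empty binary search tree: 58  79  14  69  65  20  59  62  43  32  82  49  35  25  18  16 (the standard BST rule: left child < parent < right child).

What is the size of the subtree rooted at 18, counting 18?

Insert 58: tree is empty, so 58 becomes the root.
Insert 79: 79 > 58 → go right. Place as right child of 58.
Insert 14: 14 < 58 → go left. Place as left child of 58.
Insert 69: 69 > 58 → go right; 69 < 79 → go left. Place as left child of 79.
Insert 65: 65 > 58 → go right; 65 < 79 → go left; 65 < 69 → go left. Place as left child of 69.
Insert 20: 20 < 58 → go left; 20 > 14 → go right. Place as right child of 14.
Insert 59: 59 > 58 → go right; 59 < 79 → go left; 59 < 69 → go left; 59 < 65 → go left. Place as left child of 65.
Insert 62: 62 > 58 → go right; 62 < 79 → go left; 62 < 69 → go left; 62 < 65 → go left; 62 > 59 → go right. Place as right child of 59.
Insert 43: 43 < 58 → go left; 43 > 14 → go right; 43 > 20 → go right. Place as right child of 20.
Insert 32: 32 < 58 → go left; 32 > 14 → go right; 32 > 20 → go right; 32 < 43 → go left. Place as left child of 43.
Insert 82: 82 > 58 → go right; 82 > 79 → go right. Place as right child of 79.
Insert 49: 49 < 58 → go left; 49 > 14 → go right; 49 > 20 → go right; 49 > 43 → go right. Place as right child of 43.
Insert 35: 35 < 58 → go left; 35 > 14 → go right; 35 > 20 → go right; 35 < 43 → go left; 35 > 32 → go right. Place as right child of 32.
Insert 25: 25 < 58 → go left; 25 > 14 → go right; 25 > 20 → go right; 25 < 43 → go left; 25 < 32 → go left. Place as left child of 32.
Insert 18: 18 < 58 → go left; 18 > 14 → go right; 18 < 20 → go left. Place as left child of 20.
Insert 16: 16 < 58 → go left; 16 > 14 → go right; 16 < 20 → go left; 16 < 18 → go left. Place as left child of 18.

Subtree rooted at 18 contains: 18, 16 — 2 nodes.

2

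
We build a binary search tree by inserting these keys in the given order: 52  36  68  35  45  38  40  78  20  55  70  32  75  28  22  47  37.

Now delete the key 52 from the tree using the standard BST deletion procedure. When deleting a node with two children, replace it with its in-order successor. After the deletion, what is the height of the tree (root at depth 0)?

6

Insert 52: tree is empty, so 52 becomes the root.
Insert 36: 36 < 52 → go left. Place as left child of 52.
Insert 68: 68 > 52 → go right. Place as right child of 52.
Insert 35: 35 < 52 → go left; 35 < 36 → go left. Place as left child of 36.
Insert 45: 45 < 52 → go left; 45 > 36 → go right. Place as right child of 36.
Insert 38: 38 < 52 → go left; 38 > 36 → go right; 38 < 45 → go left. Place as left child of 45.
Insert 40: 40 < 52 → go left; 40 > 36 → go right; 40 < 45 → go left; 40 > 38 → go right. Place as right child of 38.
Insert 78: 78 > 52 → go right; 78 > 68 → go right. Place as right child of 68.
Insert 20: 20 < 52 → go left; 20 < 36 → go left; 20 < 35 → go left. Place as left child of 35.
Insert 55: 55 > 52 → go right; 55 < 68 → go left. Place as left child of 68.
Insert 70: 70 > 52 → go right; 70 > 68 → go right; 70 < 78 → go left. Place as left child of 78.
Insert 32: 32 < 52 → go left; 32 < 36 → go left; 32 < 35 → go left; 32 > 20 → go right. Place as right child of 20.
Insert 75: 75 > 52 → go right; 75 > 68 → go right; 75 < 78 → go left; 75 > 70 → go right. Place as right child of 70.
Insert 28: 28 < 52 → go left; 28 < 36 → go left; 28 < 35 → go left; 28 > 20 → go right; 28 < 32 → go left. Place as left child of 32.
Insert 22: 22 < 52 → go left; 22 < 36 → go left; 22 < 35 → go left; 22 > 20 → go right; 22 < 32 → go left; 22 < 28 → go left. Place as left child of 28.
Insert 47: 47 < 52 → go left; 47 > 36 → go right; 47 > 45 → go right. Place as right child of 45.
Insert 37: 37 < 52 → go left; 37 > 36 → go right; 37 < 45 → go left; 37 < 38 → go left. Place as left child of 38.

Delete 52 (two children — replace with in-order successor).
After deletion, deepest node is 22 at depth 6.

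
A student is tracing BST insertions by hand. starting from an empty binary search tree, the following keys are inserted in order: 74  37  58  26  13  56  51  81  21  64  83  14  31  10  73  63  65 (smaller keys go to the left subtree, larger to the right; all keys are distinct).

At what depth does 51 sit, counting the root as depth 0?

4

Insert 74: tree is empty, so 74 becomes the root.
Insert 37: 37 < 74 → go left. Place as left child of 74.
Insert 58: 58 < 74 → go left; 58 > 37 → go right. Place as right child of 37.
Insert 26: 26 < 74 → go left; 26 < 37 → go left. Place as left child of 37.
Insert 13: 13 < 74 → go left; 13 < 37 → go left; 13 < 26 → go left. Place as left child of 26.
Insert 56: 56 < 74 → go left; 56 > 37 → go right; 56 < 58 → go left. Place as left child of 58.
Insert 51: 51 < 74 → go left; 51 > 37 → go right; 51 < 58 → go left; 51 < 56 → go left. Place as left child of 56.
Insert 81: 81 > 74 → go right. Place as right child of 74.
Insert 21: 21 < 74 → go left; 21 < 37 → go left; 21 < 26 → go left; 21 > 13 → go right. Place as right child of 13.
Insert 64: 64 < 74 → go left; 64 > 37 → go right; 64 > 58 → go right. Place as right child of 58.
Insert 83: 83 > 74 → go right; 83 > 81 → go right. Place as right child of 81.
Insert 14: 14 < 74 → go left; 14 < 37 → go left; 14 < 26 → go left; 14 > 13 → go right; 14 < 21 → go left. Place as left child of 21.
Insert 31: 31 < 74 → go left; 31 < 37 → go left; 31 > 26 → go right. Place as right child of 26.
Insert 10: 10 < 74 → go left; 10 < 37 → go left; 10 < 26 → go left; 10 < 13 → go left. Place as left child of 13.
Insert 73: 73 < 74 → go left; 73 > 37 → go right; 73 > 58 → go right; 73 > 64 → go right. Place as right child of 64.
Insert 63: 63 < 74 → go left; 63 > 37 → go right; 63 > 58 → go right; 63 < 64 → go left. Place as left child of 64.
Insert 65: 65 < 74 → go left; 65 > 37 → go right; 65 > 58 → go right; 65 > 64 → go right; 65 < 73 → go left. Place as left child of 73.

Path to 51: 74 → 37 → 58 → 56 → 51, which is 4 edges.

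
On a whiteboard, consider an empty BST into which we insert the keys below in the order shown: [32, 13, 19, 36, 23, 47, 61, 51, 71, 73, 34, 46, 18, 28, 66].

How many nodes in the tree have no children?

Insert 32: tree is empty, so 32 becomes the root.
Insert 13: 13 < 32 → go left. Place as left child of 32.
Insert 19: 19 < 32 → go left; 19 > 13 → go right. Place as right child of 13.
Insert 36: 36 > 32 → go right. Place as right child of 32.
Insert 23: 23 < 32 → go left; 23 > 13 → go right; 23 > 19 → go right. Place as right child of 19.
Insert 47: 47 > 32 → go right; 47 > 36 → go right. Place as right child of 36.
Insert 61: 61 > 32 → go right; 61 > 36 → go right; 61 > 47 → go right. Place as right child of 47.
Insert 51: 51 > 32 → go right; 51 > 36 → go right; 51 > 47 → go right; 51 < 61 → go left. Place as left child of 61.
Insert 71: 71 > 32 → go right; 71 > 36 → go right; 71 > 47 → go right; 71 > 61 → go right. Place as right child of 61.
Insert 73: 73 > 32 → go right; 73 > 36 → go right; 73 > 47 → go right; 73 > 61 → go right; 73 > 71 → go right. Place as right child of 71.
Insert 34: 34 > 32 → go right; 34 < 36 → go left. Place as left child of 36.
Insert 46: 46 > 32 → go right; 46 > 36 → go right; 46 < 47 → go left. Place as left child of 47.
Insert 18: 18 < 32 → go left; 18 > 13 → go right; 18 < 19 → go left. Place as left child of 19.
Insert 28: 28 < 32 → go left; 28 > 13 → go right; 28 > 19 → go right; 28 > 23 → go right. Place as right child of 23.
Insert 66: 66 > 32 → go right; 66 > 36 → go right; 66 > 47 → go right; 66 > 61 → go right; 66 < 71 → go left. Place as left child of 71.

Leaves: 18, 28, 34, 46, 51, 66, 73 — 7 in total.

7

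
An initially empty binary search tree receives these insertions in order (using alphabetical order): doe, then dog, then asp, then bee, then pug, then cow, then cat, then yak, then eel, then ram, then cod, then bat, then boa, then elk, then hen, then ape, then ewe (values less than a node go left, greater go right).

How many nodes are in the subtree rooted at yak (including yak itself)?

Insert doe: tree is empty, so doe becomes the root.
Insert dog: dog > doe → go right. Place as right child of doe.
Insert asp: asp < doe → go left. Place as left child of doe.
Insert bee: bee < doe → go left; bee > asp → go right. Place as right child of asp.
Insert pug: pug > doe → go right; pug > dog → go right. Place as right child of dog.
Insert cow: cow < doe → go left; cow > asp → go right; cow > bee → go right. Place as right child of bee.
Insert cat: cat < doe → go left; cat > asp → go right; cat > bee → go right; cat < cow → go left. Place as left child of cow.
Insert yak: yak > doe → go right; yak > dog → go right; yak > pug → go right. Place as right child of pug.
Insert eel: eel > doe → go right; eel > dog → go right; eel < pug → go left. Place as left child of pug.
Insert ram: ram > doe → go right; ram > dog → go right; ram > pug → go right; ram < yak → go left. Place as left child of yak.
Insert cod: cod < doe → go left; cod > asp → go right; cod > bee → go right; cod < cow → go left; cod > cat → go right. Place as right child of cat.
Insert bat: bat < doe → go left; bat > asp → go right; bat < bee → go left. Place as left child of bee.
Insert boa: boa < doe → go left; boa > asp → go right; boa > bee → go right; boa < cow → go left; boa < cat → go left. Place as left child of cat.
Insert elk: elk > doe → go right; elk > dog → go right; elk < pug → go left; elk > eel → go right. Place as right child of eel.
Insert hen: hen > doe → go right; hen > dog → go right; hen < pug → go left; hen > eel → go right; hen > elk → go right. Place as right child of elk.
Insert ape: ape < doe → go left; ape < asp → go left. Place as left child of asp.
Insert ewe: ewe > doe → go right; ewe > dog → go right; ewe < pug → go left; ewe > eel → go right; ewe > elk → go right; ewe < hen → go left. Place as left child of hen.

Subtree rooted at yak contains: yak, ram — 2 nodes.

2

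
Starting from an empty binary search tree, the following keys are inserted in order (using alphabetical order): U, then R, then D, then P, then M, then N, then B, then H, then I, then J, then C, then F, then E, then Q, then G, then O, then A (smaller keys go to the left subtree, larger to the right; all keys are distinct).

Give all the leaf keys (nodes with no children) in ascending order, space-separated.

A C E G J O Q

Insert U: tree is empty, so U becomes the root.
Insert R: R < U → go left. Place as left child of U.
Insert D: D < U → go left; D < R → go left. Place as left child of R.
Insert P: P < U → go left; P < R → go left; P > D → go right. Place as right child of D.
Insert M: M < U → go left; M < R → go left; M > D → go right; M < P → go left. Place as left child of P.
Insert N: N < U → go left; N < R → go left; N > D → go right; N < P → go left; N > M → go right. Place as right child of M.
Insert B: B < U → go left; B < R → go left; B < D → go left. Place as left child of D.
Insert H: H < U → go left; H < R → go left; H > D → go right; H < P → go left; H < M → go left. Place as left child of M.
Insert I: I < U → go left; I < R → go left; I > D → go right; I < P → go left; I < M → go left; I > H → go right. Place as right child of H.
Insert J: J < U → go left; J < R → go left; J > D → go right; J < P → go left; J < M → go left; J > H → go right; J > I → go right. Place as right child of I.
Insert C: C < U → go left; C < R → go left; C < D → go left; C > B → go right. Place as right child of B.
Insert F: F < U → go left; F < R → go left; F > D → go right; F < P → go left; F < M → go left; F < H → go left. Place as left child of H.
Insert E: E < U → go left; E < R → go left; E > D → go right; E < P → go left; E < M → go left; E < H → go left; E < F → go left. Place as left child of F.
Insert Q: Q < U → go left; Q < R → go left; Q > D → go right; Q > P → go right. Place as right child of P.
Insert G: G < U → go left; G < R → go left; G > D → go right; G < P → go left; G < M → go left; G < H → go left; G > F → go right. Place as right child of F.
Insert O: O < U → go left; O < R → go left; O > D → go right; O < P → go left; O > M → go right; O > N → go right. Place as right child of N.
Insert A: A < U → go left; A < R → go left; A < D → go left; A < B → go left. Place as left child of B.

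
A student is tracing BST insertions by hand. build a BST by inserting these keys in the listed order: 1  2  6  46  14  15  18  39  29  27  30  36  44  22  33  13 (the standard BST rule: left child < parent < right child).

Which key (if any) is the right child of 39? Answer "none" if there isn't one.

44

1: root
2: right child of 1 (depth 1)
6: right child of 2 (depth 2)
46: right child of 6 (depth 3)
14: left child of 46 (depth 4)
15: right child of 14 (depth 5)
18: right child of 15 (depth 6)
39: right child of 18 (depth 7)
29: left child of 39 (depth 8)
27: left child of 29 (depth 9)
30: right child of 29 (depth 9)
36: right child of 30 (depth 10)
44: right child of 39 (depth 8)
22: left child of 27 (depth 10)
33: left child of 36 (depth 11)
13: left child of 14 (depth 5)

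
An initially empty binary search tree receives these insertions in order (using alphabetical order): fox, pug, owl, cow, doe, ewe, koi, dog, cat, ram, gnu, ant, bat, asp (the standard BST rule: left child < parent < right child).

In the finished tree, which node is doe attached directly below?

fox: root
pug: right child of fox (depth 1)
owl: left child of pug (depth 2)
cow: left child of fox (depth 1)
doe: right child of cow (depth 2)
ewe: right child of doe (depth 3)
koi: left child of owl (depth 3)
dog: left child of ewe (depth 4)
cat: left child of cow (depth 2)
ram: right child of pug (depth 2)
gnu: left child of koi (depth 4)
ant: left child of cat (depth 3)
bat: right child of ant (depth 4)
asp: left child of bat (depth 5)

cow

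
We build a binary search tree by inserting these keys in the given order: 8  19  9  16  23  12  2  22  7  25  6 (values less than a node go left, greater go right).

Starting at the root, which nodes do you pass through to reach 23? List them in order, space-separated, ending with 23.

Resulting structure (node: left, right):
  8: L=2, R=19
  19: L=9, R=23
  9: L=–, R=16
  16: L=12, R=–
  23: L=22, R=25
  12: L=–, R=–
  2: L=–, R=7
  22: L=–, R=–
  7: L=6, R=–
  25: L=–, R=–
  6: L=–, R=–

8 19 23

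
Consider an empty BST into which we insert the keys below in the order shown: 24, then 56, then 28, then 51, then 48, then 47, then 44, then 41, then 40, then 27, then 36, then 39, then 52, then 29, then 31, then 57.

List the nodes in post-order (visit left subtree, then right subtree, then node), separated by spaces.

27 31 29 39 36 40 41 44 47 48 52 51 28 57 56 24

Insert 24: tree is empty, so 24 becomes the root.
Insert 56: 56 > 24 → go right. Place as right child of 24.
Insert 28: 28 > 24 → go right; 28 < 56 → go left. Place as left child of 56.
Insert 51: 51 > 24 → go right; 51 < 56 → go left; 51 > 28 → go right. Place as right child of 28.
Insert 48: 48 > 24 → go right; 48 < 56 → go left; 48 > 28 → go right; 48 < 51 → go left. Place as left child of 51.
Insert 47: 47 > 24 → go right; 47 < 56 → go left; 47 > 28 → go right; 47 < 51 → go left; 47 < 48 → go left. Place as left child of 48.
Insert 44: 44 > 24 → go right; 44 < 56 → go left; 44 > 28 → go right; 44 < 51 → go left; 44 < 48 → go left; 44 < 47 → go left. Place as left child of 47.
Insert 41: 41 > 24 → go right; 41 < 56 → go left; 41 > 28 → go right; 41 < 51 → go left; 41 < 48 → go left; 41 < 47 → go left; 41 < 44 → go left. Place as left child of 44.
Insert 40: 40 > 24 → go right; 40 < 56 → go left; 40 > 28 → go right; 40 < 51 → go left; 40 < 48 → go left; 40 < 47 → go left; 40 < 44 → go left; 40 < 41 → go left. Place as left child of 41.
Insert 27: 27 > 24 → go right; 27 < 56 → go left; 27 < 28 → go left. Place as left child of 28.
Insert 36: 36 > 24 → go right; 36 < 56 → go left; 36 > 28 → go right; 36 < 51 → go left; 36 < 48 → go left; 36 < 47 → go left; 36 < 44 → go left; 36 < 41 → go left; 36 < 40 → go left. Place as left child of 40.
Insert 39: 39 > 24 → go right; 39 < 56 → go left; 39 > 28 → go right; 39 < 51 → go left; 39 < 48 → go left; 39 < 47 → go left; 39 < 44 → go left; 39 < 41 → go left; 39 < 40 → go left; 39 > 36 → go right. Place as right child of 36.
Insert 52: 52 > 24 → go right; 52 < 56 → go left; 52 > 28 → go right; 52 > 51 → go right. Place as right child of 51.
Insert 29: 29 > 24 → go right; 29 < 56 → go left; 29 > 28 → go right; 29 < 51 → go left; 29 < 48 → go left; 29 < 47 → go left; 29 < 44 → go left; 29 < 41 → go left; 29 < 40 → go left; 29 < 36 → go left. Place as left child of 36.
Insert 31: 31 > 24 → go right; 31 < 56 → go left; 31 > 28 → go right; 31 < 51 → go left; 31 < 48 → go left; 31 < 47 → go left; 31 < 44 → go left; 31 < 41 → go left; 31 < 40 → go left; 31 < 36 → go left; 31 > 29 → go right. Place as right child of 29.
Insert 57: 57 > 24 → go right; 57 > 56 → go right. Place as right child of 56.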